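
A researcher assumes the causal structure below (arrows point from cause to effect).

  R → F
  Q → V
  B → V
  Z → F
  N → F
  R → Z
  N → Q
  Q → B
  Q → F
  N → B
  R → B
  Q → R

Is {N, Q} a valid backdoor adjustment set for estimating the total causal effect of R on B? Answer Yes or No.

Yes

Backdoor paths from R to B (paths whose first edge points into R):
  P1: R <- Q <- N -> B
  P2: R <- Q -> B
  P3: R <- Q -> V <- B
  P4: R <- Q -> F <- N -> B
Condition 1 (no descendant of R in the set): holds — descendants of R are {B, F, V, Z}; none are in {N, Q}.
Condition 2 (every backdoor path blocked by {N, Q}):
  P1: blocked at chain node Q ∈ conditioning set.
  P2: blocked at fork node Q ∈ conditioning set.
  P3: blocked at fork node Q ∈ conditioning set.
  P4: blocked at fork node Q ∈ conditioning set.
{N, Q} satisfies the backdoor criterion.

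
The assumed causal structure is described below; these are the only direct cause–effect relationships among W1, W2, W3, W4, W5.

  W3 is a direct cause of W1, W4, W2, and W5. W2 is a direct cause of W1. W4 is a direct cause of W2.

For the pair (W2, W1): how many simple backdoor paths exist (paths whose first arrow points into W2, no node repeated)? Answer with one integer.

A backdoor path from W2 to W1 is any simple undirected path whose first edge points into W2 (i.e. leaves W2 via a parent).
Parents of W2: {W3, W4}.
Enumerating:
  P1: W2 <- W3 -> W1
  P2: W2 <- W4 <- W3 -> W1
That exhausts the simple backdoor paths. Count: 2.

2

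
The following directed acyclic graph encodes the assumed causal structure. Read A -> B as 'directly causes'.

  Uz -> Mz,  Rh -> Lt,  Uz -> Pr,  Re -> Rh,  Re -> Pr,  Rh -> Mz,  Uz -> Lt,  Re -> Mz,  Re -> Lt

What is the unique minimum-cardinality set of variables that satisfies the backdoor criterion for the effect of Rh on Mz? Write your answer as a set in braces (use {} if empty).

Variables eligible for adjustment (non-descendants of Rh, excluding Rh and Mz): {Pr, Re, Uz}.
Backdoor paths from Rh to Mz:
  P1: Rh <- Re -> Mz
  P2: Rh <- Re -> Lt <- Uz -> Mz
  P3: Rh <- Re -> Pr <- Uz -> Mz
The empty set is not sufficient: P1 (Rh <- Re -> Mz) has no collider blocking it and no conditioned non-collider, so it is open.
Try {Re}:
  P1: blocked at fork node Re ∈ conditioning set.
  P2: blocked at fork node Re ∈ conditioning set.
  P3: blocked at fork node Re ∈ conditioning set.
{Re} contains no descendant of Rh and blocks every backdoor path.
No other singleton works — e.g. {Uz} leaves P1 open — so {Re} is the unique smallest valid adjustment set.

{Re}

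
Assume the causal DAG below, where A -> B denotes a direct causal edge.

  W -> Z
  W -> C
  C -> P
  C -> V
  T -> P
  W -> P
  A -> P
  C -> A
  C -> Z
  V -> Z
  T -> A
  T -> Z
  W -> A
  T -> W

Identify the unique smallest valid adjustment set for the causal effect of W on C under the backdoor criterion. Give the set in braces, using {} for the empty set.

{}

Variables eligible for adjustment (non-descendants of W, excluding W and C): {T}.
Backdoor paths from W to C:
  P1: W <- T -> A <- C
  P2: W <- T -> A -> P <- C
  P3: W <- T -> P <- C
  P4: W <- T -> P <- A <- C
  P5: W <- T -> Z <- C
  P6: W <- T -> Z <- V <- C
Each backdoor path contains an unconditioned collider, so every path is already blocked with the empty conditioning set:
  P1: blocked at collider A (neither it nor any descendant is in the conditioning set).
  P2: blocked at collider P (neither it nor any descendant is in the conditioning set).
  P3: blocked at collider P (neither it nor any descendant is in the conditioning set).
  P4: blocked at collider P (neither it nor any descendant is in the conditioning set).
  P5: blocked at collider Z (neither it nor any descendant is in the conditioning set).
  P6: blocked at collider Z (neither it nor any descendant is in the conditioning set).
The empty set is therefore the unique smallest valid set.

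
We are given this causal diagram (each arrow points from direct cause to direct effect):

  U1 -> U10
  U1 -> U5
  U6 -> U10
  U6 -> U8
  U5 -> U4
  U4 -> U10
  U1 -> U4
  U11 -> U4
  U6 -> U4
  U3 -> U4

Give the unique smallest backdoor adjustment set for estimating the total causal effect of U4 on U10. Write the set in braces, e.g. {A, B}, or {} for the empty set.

Variables eligible for adjustment (non-descendants of U4, excluding U4 and U10): {U1, U11, U3, U5, U6, U8}.
Backdoor paths from U4 to U10:
  P1: U4 <- U6 -> U10
  P2: U4 <- U1 -> U10
  P3: U4 <- U5 <- U1 -> U10
The empty set is not sufficient: P1 (U4 <- U6 -> U10) has no collider blocking it and no conditioned non-collider, so it is open.
Try {U1, U6}:
  P1: blocked at fork node U6 ∈ conditioning set.
  P2: blocked at fork node U1 ∈ conditioning set.
  P3: blocked at fork node U1 ∈ conditioning set.
{U1, U6} contains no descendant of U4 and blocks every backdoor path.
Every element of {U1, U6} is needed (dropping U1 leaves P2 open; dropping U6 leaves P1 open), so no proper subset is valid.
Among all size-2 subsets of the eligible variables, only {U1, U6} blocks every backdoor path, so it is the unique smallest valid adjustment set.

{U1, U6}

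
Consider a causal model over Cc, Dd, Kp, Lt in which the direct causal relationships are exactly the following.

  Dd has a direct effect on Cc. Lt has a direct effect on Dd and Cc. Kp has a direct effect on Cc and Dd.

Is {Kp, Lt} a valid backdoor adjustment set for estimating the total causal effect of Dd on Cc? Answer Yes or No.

Yes

Backdoor paths from Dd to Cc (paths whose first edge points into Dd):
  P1: Dd <- Lt -> Cc
  P2: Dd <- Kp -> Cc
Condition 1 (no descendant of Dd in the set): holds — descendants of Dd are {Cc}; none are in {Kp, Lt}.
Condition 2 (every backdoor path blocked by {Kp, Lt}):
  P1: blocked at fork node Lt ∈ conditioning set.
  P2: blocked at fork node Kp ∈ conditioning set.
{Kp, Lt} satisfies the backdoor criterion.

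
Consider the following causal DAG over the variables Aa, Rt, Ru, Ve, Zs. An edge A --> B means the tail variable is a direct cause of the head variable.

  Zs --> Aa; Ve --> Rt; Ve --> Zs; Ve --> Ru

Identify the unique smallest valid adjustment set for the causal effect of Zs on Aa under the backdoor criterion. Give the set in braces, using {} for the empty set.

Variables eligible for adjustment (non-descendants of Zs, excluding Zs and Aa): {Rt, Ru, Ve}.
Backdoor paths from Zs to Aa:
  (none)
With no backdoor paths the empty set already satisfies the criterion, and it is trivially minimal.

{}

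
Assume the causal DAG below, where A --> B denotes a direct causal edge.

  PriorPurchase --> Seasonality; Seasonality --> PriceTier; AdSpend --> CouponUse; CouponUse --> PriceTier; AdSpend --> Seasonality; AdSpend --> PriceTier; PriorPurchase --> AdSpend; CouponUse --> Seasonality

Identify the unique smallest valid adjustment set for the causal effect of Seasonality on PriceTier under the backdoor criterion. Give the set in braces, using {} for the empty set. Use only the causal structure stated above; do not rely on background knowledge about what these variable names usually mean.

{AdSpend, CouponUse}

Variables eligible for adjustment (non-descendants of Seasonality, excluding Seasonality and PriceTier): {AdSpend, CouponUse, PriorPurchase}.
Backdoor paths from Seasonality to PriceTier:
  P1: Seasonality <- PriorPurchase -> AdSpend -> CouponUse -> PriceTier
  P2: Seasonality <- PriorPurchase -> AdSpend -> PriceTier
  P3: Seasonality <- AdSpend -> CouponUse -> PriceTier
  P4: Seasonality <- AdSpend -> PriceTier
  P5: Seasonality <- CouponUse <- AdSpend -> PriceTier
  P6: Seasonality <- CouponUse -> PriceTier
The empty set is not sufficient: P1 (Seasonality <- PriorPurchase -> AdSpend -> CouponUse -> PriceTier) has no collider blocking it and no conditioned non-collider, so it is open.
Try {AdSpend, CouponUse}:
  P1: blocked at chain node AdSpend ∈ conditioning set.
  P2: blocked at chain node AdSpend ∈ conditioning set.
  P3: blocked at fork node AdSpend ∈ conditioning set.
  P4: blocked at fork node AdSpend ∈ conditioning set.
  P5: blocked at chain node CouponUse ∈ conditioning set.
  P6: blocked at fork node CouponUse ∈ conditioning set.
{AdSpend, CouponUse} contains no descendant of Seasonality and blocks every backdoor path.
Every element of {AdSpend, CouponUse} is needed (dropping AdSpend leaves P2 open; dropping CouponUse leaves P6 open), so no proper subset is valid.
Among all size-2 subsets of the eligible variables, only {AdSpend, CouponUse} blocks every backdoor path, so it is the unique smallest valid adjustment set.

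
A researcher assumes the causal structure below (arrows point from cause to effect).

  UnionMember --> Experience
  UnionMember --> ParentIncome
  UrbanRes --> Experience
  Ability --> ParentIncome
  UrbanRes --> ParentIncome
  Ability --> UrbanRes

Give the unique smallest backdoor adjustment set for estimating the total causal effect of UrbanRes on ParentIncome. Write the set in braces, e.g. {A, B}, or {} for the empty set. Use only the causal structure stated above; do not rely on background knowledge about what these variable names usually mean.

Variables eligible for adjustment (non-descendants of UrbanRes, excluding UrbanRes and ParentIncome): {Ability, UnionMember}.
Backdoor paths from UrbanRes to ParentIncome:
  P1: UrbanRes <- Ability -> ParentIncome
The empty set is not sufficient: P1 (UrbanRes <- Ability -> ParentIncome) has no collider blocking it and no conditioned non-collider, so it is open.
Try {Ability}:
  P1: blocked at fork node Ability ∈ conditioning set.
{Ability} contains no descendant of UrbanRes and blocks every backdoor path.
No other singleton works — e.g. {UnionMember} leaves P1 open — so {Ability} is the unique smallest valid adjustment set.

{Ability}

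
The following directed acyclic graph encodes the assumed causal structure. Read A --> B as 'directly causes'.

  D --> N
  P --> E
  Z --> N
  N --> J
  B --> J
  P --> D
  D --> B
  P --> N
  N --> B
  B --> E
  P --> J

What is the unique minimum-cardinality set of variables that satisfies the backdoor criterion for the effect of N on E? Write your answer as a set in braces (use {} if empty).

Variables eligible for adjustment (non-descendants of N, excluding N and E): {D, P, Z}.
Backdoor paths from N to E:
  P1: N <- P -> D -> B -> E
  P2: N <- P -> E
  P3: N <- P -> J <- B -> E
  P4: N <- D <- P -> E
  P5: N <- D <- P -> J <- B -> E
  P6: N <- D -> B -> E
  P7: N <- D -> B -> J <- P -> E
The empty set is not sufficient: P1 (N <- P -> D -> B -> E) has no collider blocking it and no conditioned non-collider, so it is open.
Try {D, P}:
  P1: blocked at fork node P ∈ conditioning set.
  P2: blocked at fork node P ∈ conditioning set.
  P3: blocked at fork node P ∈ conditioning set.
  P4: blocked at chain node D ∈ conditioning set.
  P5: blocked at chain node D ∈ conditioning set.
  P6: blocked at fork node D ∈ conditioning set.
  P7: blocked at fork node D ∈ conditioning set.
{D, P} contains no descendant of N and blocks every backdoor path.
Every element of {D, P} is needed (dropping D leaves P6 open; dropping P leaves P2 open), so no proper subset is valid.
Among all size-2 subsets of the eligible variables, only {D, P} blocks every backdoor path, so it is the unique smallest valid adjustment set.

{D, P}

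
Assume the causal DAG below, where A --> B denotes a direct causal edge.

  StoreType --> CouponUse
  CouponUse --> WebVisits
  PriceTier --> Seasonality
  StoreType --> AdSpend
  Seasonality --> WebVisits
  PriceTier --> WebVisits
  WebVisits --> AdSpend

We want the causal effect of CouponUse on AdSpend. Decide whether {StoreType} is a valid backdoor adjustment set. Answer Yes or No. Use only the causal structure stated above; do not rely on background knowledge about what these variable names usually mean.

Backdoor paths from CouponUse to AdSpend (paths whose first edge points into CouponUse):
  P1: CouponUse <- StoreType -> AdSpend
Condition 1 (no descendant of CouponUse in the set): holds — descendants of CouponUse are {AdSpend, WebVisits}; none are in {StoreType}.
Condition 2 (every backdoor path blocked by {StoreType}):
  P1: blocked at fork node StoreType ∈ conditioning set.
{StoreType} satisfies the backdoor criterion.

Yes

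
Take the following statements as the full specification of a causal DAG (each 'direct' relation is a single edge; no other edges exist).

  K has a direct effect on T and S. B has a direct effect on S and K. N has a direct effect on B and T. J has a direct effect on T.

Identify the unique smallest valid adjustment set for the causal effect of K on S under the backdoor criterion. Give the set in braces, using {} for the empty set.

{B}

Variables eligible for adjustment (non-descendants of K, excluding K and S): {B, J, N}.
Backdoor paths from K to S:
  P1: K <- B -> S
The empty set is not sufficient: P1 (K <- B -> S) has no collider blocking it and no conditioned non-collider, so it is open.
Try {B}:
  P1: blocked at fork node B ∈ conditioning set.
{B} contains no descendant of K and blocks every backdoor path.
No other singleton works — e.g. {N} leaves P1 open — so {B} is the unique smallest valid adjustment set.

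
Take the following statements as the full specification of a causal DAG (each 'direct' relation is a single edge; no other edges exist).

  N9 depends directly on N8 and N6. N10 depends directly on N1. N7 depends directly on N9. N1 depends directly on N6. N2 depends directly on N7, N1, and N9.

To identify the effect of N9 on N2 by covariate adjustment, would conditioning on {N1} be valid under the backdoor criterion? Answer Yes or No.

Yes

Backdoor paths from N9 to N2 (paths whose first edge points into N9):
  P1: N9 <- N6 -> N1 -> N2
Condition 1 (no descendant of N9 in the set): holds — descendants of N9 are {N2, N7}; none are in {N1}.
Condition 2 (every backdoor path blocked by {N1}):
  P1: blocked at chain node N1 ∈ conditioning set.
{N1} satisfies the backdoor criterion.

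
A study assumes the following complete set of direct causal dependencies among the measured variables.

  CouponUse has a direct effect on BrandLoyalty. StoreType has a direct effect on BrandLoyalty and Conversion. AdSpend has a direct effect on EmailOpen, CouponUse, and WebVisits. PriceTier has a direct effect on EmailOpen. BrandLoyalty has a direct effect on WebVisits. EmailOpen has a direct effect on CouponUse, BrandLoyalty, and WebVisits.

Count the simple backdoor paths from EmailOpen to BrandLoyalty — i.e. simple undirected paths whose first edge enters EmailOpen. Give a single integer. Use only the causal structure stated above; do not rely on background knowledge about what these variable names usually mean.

A backdoor path from EmailOpen to BrandLoyalty is any simple undirected path whose first edge points into EmailOpen (i.e. leaves EmailOpen via a parent).
Parents of EmailOpen: {AdSpend, PriceTier}.
Enumerating:
  P1: EmailOpen <- AdSpend -> CouponUse -> BrandLoyalty
  P2: EmailOpen <- AdSpend -> WebVisits <- BrandLoyalty
That exhausts the simple backdoor paths. Count: 2.

2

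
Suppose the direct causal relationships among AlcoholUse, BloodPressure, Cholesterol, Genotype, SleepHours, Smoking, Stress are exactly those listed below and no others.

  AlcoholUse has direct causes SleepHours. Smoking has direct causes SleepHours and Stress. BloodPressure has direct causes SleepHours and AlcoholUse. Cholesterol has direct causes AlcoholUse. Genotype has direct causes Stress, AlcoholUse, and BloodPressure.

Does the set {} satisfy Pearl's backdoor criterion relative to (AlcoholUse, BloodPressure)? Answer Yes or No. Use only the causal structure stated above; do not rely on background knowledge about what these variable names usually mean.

Backdoor paths from AlcoholUse to BloodPressure (paths whose first edge points into AlcoholUse):
  P1: AlcoholUse <- SleepHours -> BloodPressure
  P2: AlcoholUse <- SleepHours -> Smoking <- Stress -> Genotype <- BloodPressure
Condition 1 (no descendant of AlcoholUse in the set): holds — descendants of AlcoholUse are {BloodPressure, Cholesterol, Genotype}; none are in {}.
Condition 2 (every backdoor path blocked by {}):
  P1: open — no interior node is in the conditioning set.
  P2: blocked at collider Smoking (neither it nor any descendant is in the conditioning set).
{} does not satisfy the backdoor criterion.

No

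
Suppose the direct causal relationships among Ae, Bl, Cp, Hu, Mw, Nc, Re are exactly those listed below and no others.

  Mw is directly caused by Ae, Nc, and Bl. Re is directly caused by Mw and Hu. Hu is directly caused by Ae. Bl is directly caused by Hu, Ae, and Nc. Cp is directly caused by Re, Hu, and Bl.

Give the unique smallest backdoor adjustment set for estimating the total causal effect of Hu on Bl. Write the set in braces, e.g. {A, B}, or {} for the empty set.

Variables eligible for adjustment (non-descendants of Hu, excluding Hu and Bl): {Ae, Nc}.
Backdoor paths from Hu to Bl:
  P1: Hu <- Ae -> Bl
  P2: Hu <- Ae -> Mw <- Nc -> Bl
  P3: Hu <- Ae -> Mw <- Bl
  P4: Hu <- Ae -> Mw -> Re -> Cp <- Bl
The empty set is not sufficient: P1 (Hu <- Ae -> Bl) has no collider blocking it and no conditioned non-collider, so it is open.
Try {Ae}:
  P1: blocked at fork node Ae ∈ conditioning set.
  P2: blocked at fork node Ae ∈ conditioning set.
  P3: blocked at fork node Ae ∈ conditioning set.
  P4: blocked at fork node Ae ∈ conditioning set.
{Ae} contains no descendant of Hu and blocks every backdoor path.
No other singleton works — e.g. {Nc} leaves P1 open — so {Ae} is the unique smallest valid adjustment set.

{Ae}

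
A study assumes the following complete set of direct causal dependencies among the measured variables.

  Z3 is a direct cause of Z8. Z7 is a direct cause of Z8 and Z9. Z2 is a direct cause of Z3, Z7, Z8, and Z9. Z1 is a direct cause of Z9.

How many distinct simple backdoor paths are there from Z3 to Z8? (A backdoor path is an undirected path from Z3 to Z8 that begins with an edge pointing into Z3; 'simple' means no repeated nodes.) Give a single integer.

A backdoor path from Z3 to Z8 is any simple undirected path whose first edge points into Z3 (i.e. leaves Z3 via a parent).
Parents of Z3: {Z2}.
Enumerating:
  P1: Z3 <- Z2 -> Z7 -> Z8
  P2: Z3 <- Z2 -> Z8
  P3: Z3 <- Z2 -> Z9 <- Z7 -> Z8
That exhausts the simple backdoor paths. Count: 3.

3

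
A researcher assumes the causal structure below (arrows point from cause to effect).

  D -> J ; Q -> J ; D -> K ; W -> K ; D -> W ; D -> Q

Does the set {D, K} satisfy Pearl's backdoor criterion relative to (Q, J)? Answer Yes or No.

Yes

Backdoor paths from Q to J (paths whose first edge points into Q):
  P1: Q <- D -> J
Condition 1 (no descendant of Q in the set): holds — descendants of Q are {J}; none are in {D, K}.
Condition 2 (every backdoor path blocked by {D, K}):
  P1: blocked at fork node D ∈ conditioning set.
{D, K} satisfies the backdoor criterion.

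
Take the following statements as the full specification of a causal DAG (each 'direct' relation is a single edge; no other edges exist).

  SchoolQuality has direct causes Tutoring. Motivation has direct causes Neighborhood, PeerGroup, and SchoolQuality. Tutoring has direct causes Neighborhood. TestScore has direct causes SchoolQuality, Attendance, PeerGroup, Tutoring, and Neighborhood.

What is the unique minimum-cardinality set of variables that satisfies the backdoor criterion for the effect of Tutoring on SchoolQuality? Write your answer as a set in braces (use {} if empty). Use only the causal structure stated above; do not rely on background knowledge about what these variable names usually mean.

{}

Variables eligible for adjustment (non-descendants of Tutoring, excluding Tutoring and SchoolQuality): {Attendance, Neighborhood, PeerGroup}.
Backdoor paths from Tutoring to SchoolQuality:
  P1: Tutoring <- Neighborhood -> TestScore <- PeerGroup -> Motivation <- SchoolQuality
  P2: Tutoring <- Neighborhood -> TestScore <- SchoolQuality
  P3: Tutoring <- Neighborhood -> Motivation <- PeerGroup -> TestScore <- SchoolQuality
  P4: Tutoring <- Neighborhood -> Motivation <- SchoolQuality
Each backdoor path contains an unconditioned collider, so every path is already blocked with the empty conditioning set:
  P1: blocked at collider TestScore (neither it nor any descendant is in the conditioning set).
  P2: blocked at collider TestScore (neither it nor any descendant is in the conditioning set).
  P3: blocked at collider Motivation (neither it nor any descendant is in the conditioning set).
  P4: blocked at collider Motivation (neither it nor any descendant is in the conditioning set).
The empty set is therefore the unique smallest valid set.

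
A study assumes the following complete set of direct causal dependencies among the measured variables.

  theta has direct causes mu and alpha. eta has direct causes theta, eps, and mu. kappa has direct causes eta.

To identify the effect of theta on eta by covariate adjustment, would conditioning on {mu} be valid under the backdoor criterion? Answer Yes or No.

Yes

Backdoor paths from theta to eta (paths whose first edge points into theta):
  P1: theta <- mu -> eta
Condition 1 (no descendant of theta in the set): holds — descendants of theta are {eta, kappa}; none are in {mu}.
Condition 2 (every backdoor path blocked by {mu}):
  P1: blocked at fork node mu ∈ conditioning set.
{mu} satisfies the backdoor criterion.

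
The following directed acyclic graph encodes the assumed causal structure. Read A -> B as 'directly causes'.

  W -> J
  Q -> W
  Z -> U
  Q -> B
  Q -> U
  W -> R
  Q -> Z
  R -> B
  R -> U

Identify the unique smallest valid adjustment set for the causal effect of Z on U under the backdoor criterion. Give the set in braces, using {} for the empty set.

{Q}

Variables eligible for adjustment (non-descendants of Z, excluding Z and U): {B, J, Q, R, W}.
Backdoor paths from Z to U:
  P1: Z <- Q -> W -> R -> U
  P2: Z <- Q -> U
  P3: Z <- Q -> B <- R -> U
The empty set is not sufficient: P1 (Z <- Q -> W -> R -> U) has no collider blocking it and no conditioned non-collider, so it is open.
Try {Q}:
  P1: blocked at fork node Q ∈ conditioning set.
  P2: blocked at fork node Q ∈ conditioning set.
  P3: blocked at fork node Q ∈ conditioning set.
{Q} contains no descendant of Z and blocks every backdoor path.
No other singleton works — e.g. {W} leaves P2 open — so {Q} is the unique smallest valid adjustment set.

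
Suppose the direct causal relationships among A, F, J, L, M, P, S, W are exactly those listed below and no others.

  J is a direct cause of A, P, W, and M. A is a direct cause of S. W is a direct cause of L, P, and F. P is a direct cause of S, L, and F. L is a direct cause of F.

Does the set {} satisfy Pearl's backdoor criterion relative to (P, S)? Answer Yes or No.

Backdoor paths from P to S (paths whose first edge points into P):
  P1: P <- J -> A -> S
  P2: P <- W <- J -> A -> S
Condition 1 (no descendant of P in the set): holds — descendants of P are {F, L, S}; none are in {}.
Condition 2 (every backdoor path blocked by {}):
  P1: open — no interior node is in the conditioning set.
  P2: open — no interior node is in the conditioning set.
{} does not satisfy the backdoor criterion.

No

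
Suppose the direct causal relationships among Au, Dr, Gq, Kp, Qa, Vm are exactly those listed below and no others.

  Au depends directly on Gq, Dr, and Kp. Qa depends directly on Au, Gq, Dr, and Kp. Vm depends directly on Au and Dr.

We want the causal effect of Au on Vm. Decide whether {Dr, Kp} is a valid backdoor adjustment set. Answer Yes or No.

Backdoor paths from Au to Vm (paths whose first edge points into Au):
  P1: Au <- Dr -> Vm
  P2: Au <- Kp -> Qa <- Dr -> Vm
  P3: Au <- Gq -> Qa <- Dr -> Vm
Condition 1 (no descendant of Au in the set): holds — descendants of Au are {Qa, Vm}; none are in {Dr, Kp}.
Condition 2 (every backdoor path blocked by {Dr, Kp}):
  P1: blocked at fork node Dr ∈ conditioning set.
  P2: blocked at fork node Kp ∈ conditioning set.
  P3: blocked at collider Qa (neither it nor any descendant is in the conditioning set).
{Dr, Kp} satisfies the backdoor criterion.

Yes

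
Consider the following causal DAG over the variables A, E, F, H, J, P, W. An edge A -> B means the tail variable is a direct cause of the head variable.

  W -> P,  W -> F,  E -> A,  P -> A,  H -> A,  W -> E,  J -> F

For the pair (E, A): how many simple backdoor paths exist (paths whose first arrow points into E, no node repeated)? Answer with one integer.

1

A backdoor path from E to A is any simple undirected path whose first edge points into E (i.e. leaves E via a parent).
Parents of E: {W}.
Enumerating:
  P1: E <- W -> P -> A
That exhausts the simple backdoor paths. Count: 1.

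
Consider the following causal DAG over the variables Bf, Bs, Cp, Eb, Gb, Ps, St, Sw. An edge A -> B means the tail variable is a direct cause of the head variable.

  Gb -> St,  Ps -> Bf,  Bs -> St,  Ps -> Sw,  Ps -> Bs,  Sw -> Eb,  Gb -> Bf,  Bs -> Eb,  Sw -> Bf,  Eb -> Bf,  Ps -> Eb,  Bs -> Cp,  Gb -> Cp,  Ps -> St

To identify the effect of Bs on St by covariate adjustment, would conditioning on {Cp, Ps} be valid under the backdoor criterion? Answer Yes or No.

No

Backdoor paths from Bs to St (paths whose first edge points into Bs):
  P1: Bs <- Ps -> Sw -> Eb -> Bf <- Gb -> St
  P2: Bs <- Ps -> Sw -> Bf <- Gb -> St
  P3: Bs <- Ps -> Eb <- Sw -> Bf <- Gb -> St
  P4: Bs <- Ps -> Eb -> Bf <- Gb -> St
  P5: Bs <- Ps -> Bf <- Gb -> St
  P6: Bs <- Ps -> St
Condition 1 (no descendant of Bs in the set): FAILS — Cp is a descendant of Bs.
Condition 2 (every backdoor path blocked by {Cp, Ps}):
  P1: blocked at fork node Ps ∈ conditioning set.
  P2: blocked at fork node Ps ∈ conditioning set.
  P3: blocked at fork node Ps ∈ conditioning set.
  P4: blocked at fork node Ps ∈ conditioning set.
  P5: blocked at fork node Ps ∈ conditioning set.
  P6: blocked at fork node Ps ∈ conditioning set.
{Cp, Ps} does not satisfy the backdoor criterion.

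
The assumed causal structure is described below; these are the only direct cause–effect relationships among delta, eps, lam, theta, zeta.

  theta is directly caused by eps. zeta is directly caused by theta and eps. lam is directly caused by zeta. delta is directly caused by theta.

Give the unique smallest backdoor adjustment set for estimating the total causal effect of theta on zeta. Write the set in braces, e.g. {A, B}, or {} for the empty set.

Variables eligible for adjustment (non-descendants of theta, excluding theta and zeta): {eps}.
Backdoor paths from theta to zeta:
  P1: theta <- eps -> zeta
The empty set is not sufficient: P1 (theta <- eps -> zeta) has no collider blocking it and no conditioned non-collider, so it is open.
Try {eps}:
  P1: blocked at fork node eps ∈ conditioning set.
{eps} contains no descendant of theta and blocks every backdoor path.
{eps} is the unique smallest valid adjustment set.

{eps}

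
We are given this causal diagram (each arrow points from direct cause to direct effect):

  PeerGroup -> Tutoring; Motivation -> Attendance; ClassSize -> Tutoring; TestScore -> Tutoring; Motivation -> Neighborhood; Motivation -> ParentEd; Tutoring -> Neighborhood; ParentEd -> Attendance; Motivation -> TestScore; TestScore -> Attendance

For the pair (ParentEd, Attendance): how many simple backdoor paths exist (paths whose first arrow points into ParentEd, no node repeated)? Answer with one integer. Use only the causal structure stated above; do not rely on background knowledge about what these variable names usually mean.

A backdoor path from ParentEd to Attendance is any simple undirected path whose first edge points into ParentEd (i.e. leaves ParentEd via a parent).
Parents of ParentEd: {Motivation}.
Enumerating:
  P1: ParentEd <- Motivation -> TestScore -> Attendance
  P2: ParentEd <- Motivation -> Neighborhood <- Tutoring <- TestScore -> Attendance
  P3: ParentEd <- Motivation -> Attendance
That exhausts the simple backdoor paths. Count: 3.

3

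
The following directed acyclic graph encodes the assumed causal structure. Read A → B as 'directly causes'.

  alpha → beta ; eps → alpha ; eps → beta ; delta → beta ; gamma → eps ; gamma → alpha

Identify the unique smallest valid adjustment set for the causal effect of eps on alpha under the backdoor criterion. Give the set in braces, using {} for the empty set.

Variables eligible for adjustment (non-descendants of eps, excluding eps and alpha): {delta, gamma}.
Backdoor paths from eps to alpha:
  P1: eps <- gamma -> alpha
The empty set is not sufficient: P1 (eps <- gamma -> alpha) has no collider blocking it and no conditioned non-collider, so it is open.
Try {gamma}:
  P1: blocked at fork node gamma ∈ conditioning set.
{gamma} contains no descendant of eps and blocks every backdoor path.
No other singleton works — e.g. {delta} leaves P1 open — so {gamma} is the unique smallest valid adjustment set.

{gamma}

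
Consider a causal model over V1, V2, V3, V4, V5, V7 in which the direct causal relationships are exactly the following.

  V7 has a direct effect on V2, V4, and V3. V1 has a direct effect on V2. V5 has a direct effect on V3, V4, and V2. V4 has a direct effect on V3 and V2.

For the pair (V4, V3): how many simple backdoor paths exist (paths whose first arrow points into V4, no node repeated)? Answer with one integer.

4

A backdoor path from V4 to V3 is any simple undirected path whose first edge points into V4 (i.e. leaves V4 via a parent).
Parents of V4: {V5, V7}.
Enumerating:
  P1: V4 <- V5 -> V2 <- V7 -> V3
  P2: V4 <- V5 -> V3
  P3: V4 <- V7 -> V2 <- V5 -> V3
  P4: V4 <- V7 -> V3
That exhausts the simple backdoor paths. Count: 4.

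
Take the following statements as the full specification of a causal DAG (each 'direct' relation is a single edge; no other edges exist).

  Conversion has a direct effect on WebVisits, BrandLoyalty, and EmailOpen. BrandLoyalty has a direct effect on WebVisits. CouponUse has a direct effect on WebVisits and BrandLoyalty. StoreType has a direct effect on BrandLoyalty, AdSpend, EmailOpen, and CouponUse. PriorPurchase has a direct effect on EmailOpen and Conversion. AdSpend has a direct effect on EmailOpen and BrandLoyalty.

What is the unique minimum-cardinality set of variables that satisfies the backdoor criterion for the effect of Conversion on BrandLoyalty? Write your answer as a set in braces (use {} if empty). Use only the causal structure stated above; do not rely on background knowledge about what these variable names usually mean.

{}

Variables eligible for adjustment (non-descendants of Conversion, excluding Conversion and BrandLoyalty): {AdSpend, CouponUse, PriorPurchase, StoreType}.
Backdoor paths from Conversion to BrandLoyalty:
  P1: Conversion <- PriorPurchase -> EmailOpen <- StoreType -> AdSpend -> BrandLoyalty
  P2: Conversion <- PriorPurchase -> EmailOpen <- StoreType -> CouponUse -> BrandLoyalty
  P3: Conversion <- PriorPurchase -> EmailOpen <- StoreType -> CouponUse -> WebVisits <- BrandLoyalty
  P4: Conversion <- PriorPurchase -> EmailOpen <- StoreType -> BrandLoyalty
  P5: Conversion <- PriorPurchase -> EmailOpen <- AdSpend <- StoreType -> CouponUse -> BrandLoyalty
  P6: Conversion <- PriorPurchase -> EmailOpen <- AdSpend <- StoreType -> CouponUse -> WebVisits <- BrandLoyalty
  P7: Conversion <- PriorPurchase -> EmailOpen <- AdSpend <- StoreType -> BrandLoyalty
  P8: Conversion <- PriorPurchase -> EmailOpen <- AdSpend -> BrandLoyalty
Each backdoor path contains an unconditioned collider, so every path is already blocked with the empty conditioning set:
  P1: blocked at collider EmailOpen (neither it nor any descendant is in the conditioning set).
  P2: blocked at collider EmailOpen (neither it nor any descendant is in the conditioning set).
  P3: blocked at collider EmailOpen (neither it nor any descendant is in the conditioning set).
  P4: blocked at collider EmailOpen (neither it nor any descendant is in the conditioning set).
  P5: blocked at collider EmailOpen (neither it nor any descendant is in the conditioning set).
  P6: blocked at collider EmailOpen (neither it nor any descendant is in the conditioning set).
  P7: blocked at collider EmailOpen (neither it nor any descendant is in the conditioning set).
  P8: blocked at collider EmailOpen (neither it nor any descendant is in the conditioning set).
The empty set is therefore the unique smallest valid set.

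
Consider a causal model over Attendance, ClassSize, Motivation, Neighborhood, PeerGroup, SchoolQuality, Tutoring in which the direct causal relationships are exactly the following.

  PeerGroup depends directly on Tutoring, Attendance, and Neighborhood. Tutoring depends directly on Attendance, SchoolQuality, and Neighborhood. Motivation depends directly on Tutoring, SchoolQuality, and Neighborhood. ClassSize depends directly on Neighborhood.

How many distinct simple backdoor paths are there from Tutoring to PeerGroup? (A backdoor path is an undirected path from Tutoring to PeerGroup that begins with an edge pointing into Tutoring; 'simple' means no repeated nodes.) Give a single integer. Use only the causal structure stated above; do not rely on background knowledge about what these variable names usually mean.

3

A backdoor path from Tutoring to PeerGroup is any simple undirected path whose first edge points into Tutoring (i.e. leaves Tutoring via a parent).
Parents of Tutoring: {Attendance, Neighborhood, SchoolQuality}.
Enumerating:
  P1: Tutoring <- SchoolQuality -> Motivation <- Neighborhood -> PeerGroup
  P2: Tutoring <- Neighborhood -> PeerGroup
  P3: Tutoring <- Attendance -> PeerGroup
That exhausts the simple backdoor paths. Count: 3.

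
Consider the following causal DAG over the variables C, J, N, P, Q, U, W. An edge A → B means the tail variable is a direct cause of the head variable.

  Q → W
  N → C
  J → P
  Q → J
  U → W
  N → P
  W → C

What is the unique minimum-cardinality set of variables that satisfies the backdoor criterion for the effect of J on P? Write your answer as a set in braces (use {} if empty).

{}

Variables eligible for adjustment (non-descendants of J, excluding J and P): {C, N, Q, U, W}.
Backdoor paths from J to P:
  P1: J <- Q -> W -> C <- N -> P
Each backdoor path contains an unconditioned collider, so every path is already blocked with the empty conditioning set:
  P1: blocked at collider C (neither it nor any descendant is in the conditioning set).
The empty set is therefore the unique smallest valid set.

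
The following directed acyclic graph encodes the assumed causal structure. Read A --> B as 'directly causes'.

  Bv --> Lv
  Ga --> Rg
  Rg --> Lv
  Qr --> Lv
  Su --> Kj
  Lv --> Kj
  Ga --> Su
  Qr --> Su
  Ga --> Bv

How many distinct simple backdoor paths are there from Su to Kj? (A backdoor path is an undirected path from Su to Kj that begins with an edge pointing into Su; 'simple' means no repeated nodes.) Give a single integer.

A backdoor path from Su to Kj is any simple undirected path whose first edge points into Su (i.e. leaves Su via a parent).
Parents of Su: {Ga, Qr}.
Enumerating:
  P1: Su <- Ga -> Bv -> Lv -> Kj
  P2: Su <- Ga -> Rg -> Lv -> Kj
  P3: Su <- Qr -> Lv -> Kj
That exhausts the simple backdoor paths. Count: 3.

3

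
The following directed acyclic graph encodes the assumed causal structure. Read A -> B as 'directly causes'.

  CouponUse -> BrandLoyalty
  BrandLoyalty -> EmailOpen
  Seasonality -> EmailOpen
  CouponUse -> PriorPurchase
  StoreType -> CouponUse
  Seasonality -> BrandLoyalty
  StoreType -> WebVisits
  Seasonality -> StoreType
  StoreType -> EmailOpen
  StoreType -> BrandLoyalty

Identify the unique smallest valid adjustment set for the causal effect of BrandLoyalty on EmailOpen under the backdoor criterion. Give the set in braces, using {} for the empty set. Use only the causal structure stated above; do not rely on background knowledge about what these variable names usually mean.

Variables eligible for adjustment (non-descendants of BrandLoyalty, excluding BrandLoyalty and EmailOpen): {CouponUse, PriorPurchase, Seasonality, StoreType, WebVisits}.
Backdoor paths from BrandLoyalty to EmailOpen:
  P1: BrandLoyalty <- Seasonality -> StoreType -> EmailOpen
  P2: BrandLoyalty <- Seasonality -> EmailOpen
  P3: BrandLoyalty <- StoreType <- Seasonality -> EmailOpen
  P4: BrandLoyalty <- StoreType -> EmailOpen
  P5: BrandLoyalty <- CouponUse <- StoreType <- Seasonality -> EmailOpen
  P6: BrandLoyalty <- CouponUse <- StoreType -> EmailOpen
The empty set is not sufficient: P1 (BrandLoyalty <- Seasonality -> StoreType -> EmailOpen) has no collider blocking it and no conditioned non-collider, so it is open.
Try {Seasonality, StoreType}:
  P1: blocked at fork node Seasonality ∈ conditioning set.
  P2: blocked at fork node Seasonality ∈ conditioning set.
  P3: blocked at chain node StoreType ∈ conditioning set.
  P4: blocked at fork node StoreType ∈ conditioning set.
  P5: blocked at chain node StoreType ∈ conditioning set.
  P6: blocked at fork node StoreType ∈ conditioning set.
{Seasonality, StoreType} contains no descendant of BrandLoyalty and blocks every backdoor path.
Every element of {Seasonality, StoreType} is needed (dropping Seasonality leaves P2 open; dropping StoreType leaves P4 open), so no proper subset is valid.
Among all size-2 subsets of the eligible variables, only {Seasonality, StoreType} blocks every backdoor path, so it is the unique smallest valid adjustment set.

{Seasonality, StoreType}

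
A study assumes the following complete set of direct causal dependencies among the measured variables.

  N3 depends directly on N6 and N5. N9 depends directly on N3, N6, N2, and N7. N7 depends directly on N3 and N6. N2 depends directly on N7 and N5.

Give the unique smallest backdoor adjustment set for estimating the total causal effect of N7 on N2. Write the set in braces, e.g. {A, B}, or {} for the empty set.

{N5}

Variables eligible for adjustment (non-descendants of N7, excluding N7 and N2): {N3, N5, N6}.
Backdoor paths from N7 to N2:
  P1: N7 <- N6 -> N3 <- N5 -> N2
  P2: N7 <- N6 -> N3 -> N9 <- N2
  P3: N7 <- N6 -> N9 <- N3 <- N5 -> N2
  P4: N7 <- N6 -> N9 <- N2
  P5: N7 <- N3 <- N6 -> N9 <- N2
  P6: N7 <- N3 <- N5 -> N2
  P7: N7 <- N3 -> N9 <- N2
The empty set is not sufficient: P6 (N7 <- N3 <- N5 -> N2) has no collider blocking it and no conditioned non-collider, so it is open.
Try {N5}:
  P1: blocked at collider N3 (neither it nor any descendant is in the conditioning set).
  P2: blocked at collider N9 (neither it nor any descendant is in the conditioning set).
  P3: blocked at collider N9 (neither it nor any descendant is in the conditioning set).
  P4: blocked at collider N9 (neither it nor any descendant is in the conditioning set).
  P5: blocked at collider N9 (neither it nor any descendant is in the conditioning set).
  P6: blocked at fork node N5 ∈ conditioning set.
  P7: blocked at collider N9 (neither it nor any descendant is in the conditioning set).
{N5} contains no descendant of N7 and blocks every backdoor path.
No other singleton works — e.g. {N6} leaves P6 open — so {N5} is the unique smallest valid adjustment set.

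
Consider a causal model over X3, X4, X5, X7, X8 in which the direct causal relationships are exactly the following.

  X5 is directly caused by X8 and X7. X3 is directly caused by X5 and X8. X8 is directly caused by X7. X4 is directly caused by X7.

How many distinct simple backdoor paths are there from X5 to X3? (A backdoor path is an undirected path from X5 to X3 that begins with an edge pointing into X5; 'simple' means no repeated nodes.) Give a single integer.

A backdoor path from X5 to X3 is any simple undirected path whose first edge points into X5 (i.e. leaves X5 via a parent).
Parents of X5: {X7, X8}.
Enumerating:
  P1: X5 <- X7 -> X8 -> X3
  P2: X5 <- X8 -> X3
That exhausts the simple backdoor paths. Count: 2.

2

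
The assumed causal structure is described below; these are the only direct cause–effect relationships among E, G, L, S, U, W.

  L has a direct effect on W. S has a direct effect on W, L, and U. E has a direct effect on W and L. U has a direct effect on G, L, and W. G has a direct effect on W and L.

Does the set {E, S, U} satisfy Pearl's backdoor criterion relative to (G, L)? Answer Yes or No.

Backdoor paths from G to L (paths whose first edge points into G):
  P1: G <- U <- S -> L
  P2: G <- U <- S -> W <- E -> L
  P3: G <- U <- S -> W <- L
  P4: G <- U -> L
  P5: G <- U -> W <- E -> L
  P6: G <- U -> W <- S -> L
  P7: G <- U -> W <- L
Condition 1 (no descendant of G in the set): holds — descendants of G are {L, W}; none are in {E, S, U}.
Condition 2 (every backdoor path blocked by {E, S, U}):
  P1: blocked at chain node U ∈ conditioning set.
  P2: blocked at chain node U ∈ conditioning set.
  P3: blocked at chain node U ∈ conditioning set.
  P4: blocked at fork node U ∈ conditioning set.
  P5: blocked at fork node U ∈ conditioning set.
  P6: blocked at fork node U ∈ conditioning set.
  P7: blocked at fork node U ∈ conditioning set.
{E, S, U} satisfies the backdoor criterion.

Yes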